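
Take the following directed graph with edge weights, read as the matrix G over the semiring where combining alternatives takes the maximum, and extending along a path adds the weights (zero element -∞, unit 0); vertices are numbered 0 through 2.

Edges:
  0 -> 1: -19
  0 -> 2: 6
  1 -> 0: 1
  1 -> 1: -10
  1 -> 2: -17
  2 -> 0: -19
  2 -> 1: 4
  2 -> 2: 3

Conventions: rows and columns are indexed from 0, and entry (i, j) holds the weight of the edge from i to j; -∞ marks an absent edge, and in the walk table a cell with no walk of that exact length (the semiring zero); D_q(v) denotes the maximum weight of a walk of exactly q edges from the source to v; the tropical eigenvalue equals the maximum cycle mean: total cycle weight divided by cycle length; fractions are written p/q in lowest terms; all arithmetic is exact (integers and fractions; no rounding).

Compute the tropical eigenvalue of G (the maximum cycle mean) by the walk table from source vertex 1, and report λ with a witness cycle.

q=0: [-∞, 0, -∞]
q=1: [1, -10, -17]
q=2: [-9, -13, 7]
q=3: [-12, 11, 10]
Optimal cycle mean attained by: cycle 0->2->1->0, total 6 + 4 + 1, length 3.
Answer: λ = 11/3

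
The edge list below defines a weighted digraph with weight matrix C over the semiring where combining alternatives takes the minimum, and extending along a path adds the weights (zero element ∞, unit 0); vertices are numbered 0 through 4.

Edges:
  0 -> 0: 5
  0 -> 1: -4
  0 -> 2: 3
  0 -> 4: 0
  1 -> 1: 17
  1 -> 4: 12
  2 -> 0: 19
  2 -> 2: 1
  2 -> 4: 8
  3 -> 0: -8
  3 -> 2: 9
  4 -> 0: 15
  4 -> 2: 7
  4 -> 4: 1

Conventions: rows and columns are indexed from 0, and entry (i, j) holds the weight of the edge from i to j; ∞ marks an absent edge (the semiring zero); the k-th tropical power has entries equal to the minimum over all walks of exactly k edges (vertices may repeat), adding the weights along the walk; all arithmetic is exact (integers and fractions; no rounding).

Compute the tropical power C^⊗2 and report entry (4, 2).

C^⊗2:
  [10, 1, 4, ∞, 1]
  [27, 34, 19, ∞, 13]
  [20, 15, 2, ∞, 9]
  [-3, -12, -5, ∞, -8]
  [16, 11, 8, ∞, 2]
Key observation: the optimum is the walk 4->2->2, with weight 7 + 1 = 8.
Optimal value attained by: walk 4->2->2.
Answer: (C^⊗2)[4][2] = 8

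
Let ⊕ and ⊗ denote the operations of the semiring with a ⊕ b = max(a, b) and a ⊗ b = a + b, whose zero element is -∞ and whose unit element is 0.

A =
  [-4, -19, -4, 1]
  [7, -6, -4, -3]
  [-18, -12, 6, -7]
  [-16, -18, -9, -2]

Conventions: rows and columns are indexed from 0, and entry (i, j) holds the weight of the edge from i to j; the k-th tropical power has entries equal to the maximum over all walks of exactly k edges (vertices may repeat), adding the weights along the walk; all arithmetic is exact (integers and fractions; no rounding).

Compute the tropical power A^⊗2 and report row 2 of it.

A^⊗2:
  [-8, -16, 2, -1]
  [3, -12, 3, 8]
  [-5, -6, 12, -1]
  [-11, -20, -3, -4]
Answer: row 2 of A^⊗2 = [-5, -6, 12, -1]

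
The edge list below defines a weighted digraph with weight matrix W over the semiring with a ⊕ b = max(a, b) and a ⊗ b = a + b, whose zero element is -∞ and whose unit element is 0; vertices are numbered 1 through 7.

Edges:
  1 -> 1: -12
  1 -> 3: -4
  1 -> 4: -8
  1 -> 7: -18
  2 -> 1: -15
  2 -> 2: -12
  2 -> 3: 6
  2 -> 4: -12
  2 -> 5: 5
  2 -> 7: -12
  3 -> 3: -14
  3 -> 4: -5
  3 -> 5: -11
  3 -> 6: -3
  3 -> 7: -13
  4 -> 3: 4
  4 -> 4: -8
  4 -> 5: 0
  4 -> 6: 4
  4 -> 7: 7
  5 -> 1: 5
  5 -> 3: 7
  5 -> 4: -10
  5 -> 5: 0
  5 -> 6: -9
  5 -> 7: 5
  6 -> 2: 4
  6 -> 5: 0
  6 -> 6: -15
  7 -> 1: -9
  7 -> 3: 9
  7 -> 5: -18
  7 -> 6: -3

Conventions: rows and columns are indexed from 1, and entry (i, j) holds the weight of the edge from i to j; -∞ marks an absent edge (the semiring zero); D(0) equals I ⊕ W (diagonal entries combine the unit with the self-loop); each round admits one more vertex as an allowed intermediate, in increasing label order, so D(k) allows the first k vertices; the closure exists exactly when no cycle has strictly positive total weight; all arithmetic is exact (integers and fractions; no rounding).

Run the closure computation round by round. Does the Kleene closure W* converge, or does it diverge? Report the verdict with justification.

D(0):
  [0, -∞, -4, -8, -∞, -∞, -18]
  [-15, 0, 6, -12, 5, -∞, -12]
  [-∞, -∞, 0, -5, -11, -3, -13]
  [-∞, -∞, 4, 0, 0, 4, 7]
  [5, -∞, 7, -10, 0, -9, 5]
  [-∞, 4, -∞, -∞, 0, 0, -∞]
  [-9, -∞, 9, -∞, -18, -3, 0]
D(1):
  [0, -∞, -4, -8, -∞, -∞, -18]
  [-15, 0, 6, -12, 5, -∞, -12]
  [-∞, -∞, 0, -5, -11, -3, -13]
  [-∞, -∞, 4, 0, 0, 4, 7]
  [5, -∞, 7, -3, 0, -9, 5]
  [-∞, 4, -∞, -∞, 0, 0, -∞]
  [-9, -∞, 9, -17, -18, -3, 0]
D(2):
  [0, -∞, -4, -8, -∞, -∞, -18]
  [-15, 0, 6, -12, 5, -∞, -12]
  [-∞, -∞, 0, -5, -11, -3, -13]
  [-∞, -∞, 4, 0, 0, 4, 7]
  [5, -∞, 7, -3, 0, -9, 5]
  [-11, 4, 10, -8, 9, 0, -8]
  [-9, -∞, 9, -17, -18, -3, 0]
Detection: at round 3, diagonal entry (6, 6) turns strictly positive.
Key observation: the cycle 6->2->3->6 has total weight 4 + 6 + (-3), which is strictly positive.
Answer: DIVERGES — positive cycle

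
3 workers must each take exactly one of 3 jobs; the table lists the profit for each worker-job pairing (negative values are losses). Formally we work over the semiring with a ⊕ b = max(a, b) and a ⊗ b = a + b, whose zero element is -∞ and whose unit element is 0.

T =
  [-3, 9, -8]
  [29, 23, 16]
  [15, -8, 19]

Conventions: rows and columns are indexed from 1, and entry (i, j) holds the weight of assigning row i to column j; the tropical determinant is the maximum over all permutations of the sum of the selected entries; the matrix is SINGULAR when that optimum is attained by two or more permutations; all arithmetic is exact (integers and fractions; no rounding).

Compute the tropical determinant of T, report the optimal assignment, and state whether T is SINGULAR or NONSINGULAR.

σ = (1, 2, 3): (-3) + 23 + 19 = 39
σ = (1, 3, 2): (-3) + 16 + (-8) = 5
σ = (2, 1, 3): 9 + 29 + 19 = 57
σ = (2, 3, 1): 9 + 16 + 15 = 40
σ = (3, 1, 2): (-8) + 29 + (-8) = 13
σ = (3, 2, 1): (-8) + 23 + 15 = 30
Optimal value attained by: σ = (2, 1, 3).
Answer: det⊕(T) = 57; verdict: NONSINGULAR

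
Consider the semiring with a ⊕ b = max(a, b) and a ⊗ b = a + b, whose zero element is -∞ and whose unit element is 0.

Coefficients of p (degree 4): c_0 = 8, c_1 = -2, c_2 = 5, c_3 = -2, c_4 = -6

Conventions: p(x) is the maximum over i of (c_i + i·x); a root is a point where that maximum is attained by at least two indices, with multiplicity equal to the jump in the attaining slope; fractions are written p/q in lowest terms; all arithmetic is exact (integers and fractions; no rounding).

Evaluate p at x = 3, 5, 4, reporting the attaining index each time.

p(3) = max(8+0·3=8, -2+1·3=1, 5+2·3=11, -2+3·3=7, -6+4·3=6) = 11 (attained by i=2)
p(5) = max(8+0·5=8, -2+1·5=3, 5+2·5=15, -2+3·5=13, -6+4·5=14) = 15 (attained by i=2)
p(4) = max(8+0·4=8, -2+1·4=2, 5+2·4=13, -2+3·4=10, -6+4·4=10) = 13 (attained by i=2)
Answer: p(3) = 11; p(5) = 15; p(4) = 13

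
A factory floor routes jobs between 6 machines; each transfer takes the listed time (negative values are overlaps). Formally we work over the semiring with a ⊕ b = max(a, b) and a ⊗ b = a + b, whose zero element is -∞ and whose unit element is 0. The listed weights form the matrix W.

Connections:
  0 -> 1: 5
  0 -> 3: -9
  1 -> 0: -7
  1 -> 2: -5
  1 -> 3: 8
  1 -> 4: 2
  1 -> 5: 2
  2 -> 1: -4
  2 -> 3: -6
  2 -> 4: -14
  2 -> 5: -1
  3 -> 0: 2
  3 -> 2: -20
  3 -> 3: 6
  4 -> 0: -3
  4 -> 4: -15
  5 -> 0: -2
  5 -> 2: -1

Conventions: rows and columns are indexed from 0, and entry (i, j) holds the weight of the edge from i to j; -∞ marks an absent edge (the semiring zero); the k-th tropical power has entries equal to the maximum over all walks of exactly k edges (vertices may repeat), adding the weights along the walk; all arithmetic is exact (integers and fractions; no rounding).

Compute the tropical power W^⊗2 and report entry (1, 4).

W^⊗2:
  [-2, -∞, 0, 13, 7, 7]
  [10, -2, 1, 14, -13, -6]
  [-3, -∞, -2, 4, -2, -2]
  [8, 7, -14, 12, -34, -21]
  [-18, 2, -∞, -12, -30, -∞]
  [-∞, 3, -∞, -7, -15, -2]
Key observation: the optimum is the walk 1->4->4, with weight 2 + (-15) = -13.
Optimal value attained by: walk 1->4->4.
Answer: (W^⊗2)[1][4] = -13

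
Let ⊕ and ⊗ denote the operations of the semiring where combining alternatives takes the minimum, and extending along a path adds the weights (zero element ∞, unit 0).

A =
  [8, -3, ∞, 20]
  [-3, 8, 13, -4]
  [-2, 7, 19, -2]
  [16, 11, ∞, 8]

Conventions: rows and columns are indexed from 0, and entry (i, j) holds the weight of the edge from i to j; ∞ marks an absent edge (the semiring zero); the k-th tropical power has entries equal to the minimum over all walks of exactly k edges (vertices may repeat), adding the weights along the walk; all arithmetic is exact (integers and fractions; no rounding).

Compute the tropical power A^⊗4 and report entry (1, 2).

A^⊗2:
  [-6, 5, 10, -7]
  [5, -6, 21, 4]
  [4, -5, 20, 3]
  [8, 13, 24, 7]
A^⊗3:
  [2, -9, 18, 1]
  [-9, 2, 7, -10]
  [-8, 1, 8, -9]
  [10, 5, 26, 9]
A^⊗4:
  [-12, -1, 4, -13]
  [-1, -12, 15, -2]
  [-2, -11, 14, -3]
  [2, 7, 18, 1]
Key observation: the optimum is the walk 1->0->0->1->2, with weight (-3) + 8 + (-3) + 13 = 15.
Optimal value attained by: walk 1->0->0->1->2.
Answer: (A^⊗4)[1][2] = 15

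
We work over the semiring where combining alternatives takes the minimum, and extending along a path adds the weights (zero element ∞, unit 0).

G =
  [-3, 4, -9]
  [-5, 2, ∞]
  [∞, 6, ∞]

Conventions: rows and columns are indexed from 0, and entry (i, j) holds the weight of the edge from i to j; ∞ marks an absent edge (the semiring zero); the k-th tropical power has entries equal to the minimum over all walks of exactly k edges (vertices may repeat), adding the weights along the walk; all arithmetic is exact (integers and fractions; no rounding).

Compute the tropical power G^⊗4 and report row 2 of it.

G^⊗2:
  [-6, -3, -12]
  [-8, -1, -14]
  [1, 8, ∞]
G^⊗3:
  [-9, -6, -15]
  [-11, -8, -17]
  [-2, 5, -8]
G^⊗4:
  [-12, -9, -18]
  [-14, -11, -20]
  [-5, -2, -11]
Answer: row 2 of G^⊗4 = [-5, -2, -11]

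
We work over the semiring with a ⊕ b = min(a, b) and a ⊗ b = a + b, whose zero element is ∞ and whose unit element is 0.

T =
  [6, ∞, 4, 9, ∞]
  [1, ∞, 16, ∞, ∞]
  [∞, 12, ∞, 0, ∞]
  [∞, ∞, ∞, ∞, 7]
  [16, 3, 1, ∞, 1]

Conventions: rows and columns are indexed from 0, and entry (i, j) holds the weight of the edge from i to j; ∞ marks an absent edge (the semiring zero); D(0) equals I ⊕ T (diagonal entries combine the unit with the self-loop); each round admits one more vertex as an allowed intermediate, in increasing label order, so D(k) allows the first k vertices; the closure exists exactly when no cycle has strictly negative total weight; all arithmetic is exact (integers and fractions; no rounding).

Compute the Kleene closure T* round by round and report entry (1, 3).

D(0):
  [0, ∞, 4, 9, ∞]
  [1, 0, 16, ∞, ∞]
  [∞, 12, 0, 0, ∞]
  [∞, ∞, ∞, 0, 7]
  [16, 3, 1, ∞, 0]
D(1):
  [0, ∞, 4, 9, ∞]
  [1, 0, 5, 10, ∞]
  [∞, 12, 0, 0, ∞]
  [∞, ∞, ∞, 0, 7]
  [16, 3, 1, 25, 0]
D(2):
  [0, ∞, 4, 9, ∞]
  [1, 0, 5, 10, ∞]
  [13, 12, 0, 0, ∞]
  [∞, ∞, ∞, 0, 7]
  [4, 3, 1, 13, 0]
D(3):
  [0, 16, 4, 4, ∞]
  [1, 0, 5, 5, ∞]
  [13, 12, 0, 0, ∞]
  [∞, ∞, ∞, 0, 7]
  [4, 3, 1, 1, 0]
D(4):
  [0, 16, 4, 4, 11]
  [1, 0, 5, 5, 12]
  [13, 12, 0, 0, 7]
  [∞, ∞, ∞, 0, 7]
  [4, 3, 1, 1, 0]
D(5):
  [0, 14, 4, 4, 11]
  [1, 0, 5, 5, 12]
  [11, 10, 0, 0, 7]
  [11, 10, 8, 0, 7]
  [4, 3, 1, 1, 0]
Answer: T*[1][3] = 5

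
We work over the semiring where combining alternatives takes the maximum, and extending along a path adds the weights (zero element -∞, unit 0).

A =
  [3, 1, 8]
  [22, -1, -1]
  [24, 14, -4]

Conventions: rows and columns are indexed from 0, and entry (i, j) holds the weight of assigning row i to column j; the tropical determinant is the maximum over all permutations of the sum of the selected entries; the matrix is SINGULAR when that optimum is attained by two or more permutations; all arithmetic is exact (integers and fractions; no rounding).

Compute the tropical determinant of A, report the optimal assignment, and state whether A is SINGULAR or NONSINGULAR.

σ = (0, 1, 2): 3 + (-1) + (-4) = -2
σ = (0, 2, 1): 3 + (-1) + 14 = 16
σ = (1, 0, 2): 1 + 22 + (-4) = 19
σ = (1, 2, 0): 1 + (-1) + 24 = 24
σ = (2, 0, 1): 8 + 22 + 14 = 44
σ = (2, 1, 0): 8 + (-1) + 24 = 31
Optimal value attained by: σ = (2, 0, 1).
Answer: det⊕(A) = 44; verdict: NONSINGULAR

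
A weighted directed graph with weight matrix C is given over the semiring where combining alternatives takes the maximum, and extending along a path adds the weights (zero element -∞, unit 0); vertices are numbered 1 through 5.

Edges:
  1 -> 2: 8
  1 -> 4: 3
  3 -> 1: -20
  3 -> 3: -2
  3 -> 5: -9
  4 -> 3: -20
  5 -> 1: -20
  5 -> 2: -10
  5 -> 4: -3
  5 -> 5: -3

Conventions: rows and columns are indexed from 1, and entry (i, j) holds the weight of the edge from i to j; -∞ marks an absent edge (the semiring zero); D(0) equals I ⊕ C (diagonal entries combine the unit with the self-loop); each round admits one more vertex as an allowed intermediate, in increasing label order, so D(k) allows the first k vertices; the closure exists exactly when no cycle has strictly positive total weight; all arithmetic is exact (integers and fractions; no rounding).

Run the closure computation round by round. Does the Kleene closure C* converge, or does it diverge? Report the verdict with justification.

D(0):
  [0, 8, -∞, 3, -∞]
  [-∞, 0, -∞, -∞, -∞]
  [-20, -∞, 0, -∞, -9]
  [-∞, -∞, -20, 0, -∞]
  [-20, -10, -∞, -3, 0]
D(1):
  [0, 8, -∞, 3, -∞]
  [-∞, 0, -∞, -∞, -∞]
  [-20, -12, 0, -17, -9]
  [-∞, -∞, -20, 0, -∞]
  [-20, -10, -∞, -3, 0]
D(2):
  [0, 8, -∞, 3, -∞]
  [-∞, 0, -∞, -∞, -∞]
  [-20, -12, 0, -17, -9]
  [-∞, -∞, -20, 0, -∞]
  [-20, -10, -∞, -3, 0]
D(3):
  [0, 8, -∞, 3, -∞]
  [-∞, 0, -∞, -∞, -∞]
  [-20, -12, 0, -17, -9]
  [-40, -32, -20, 0, -29]
  [-20, -10, -∞, -3, 0]
D(4):
  [0, 8, -17, 3, -26]
  [-∞, 0, -∞, -∞, -∞]
  [-20, -12, 0, -17, -9]
  [-40, -32, -20, 0, -29]
  [-20, -10, -23, -3, 0]
D(5):
  [0, 8, -17, 3, -26]
  [-∞, 0, -∞, -∞, -∞]
  [-20, -12, 0, -12, -9]
  [-40, -32, -20, 0, -29]
  [-20, -10, -23, -3, 0]
Key observation: every diagonal entry stays at the unit through all rounds, so no improving cycle exists.
Answer: CONVERGES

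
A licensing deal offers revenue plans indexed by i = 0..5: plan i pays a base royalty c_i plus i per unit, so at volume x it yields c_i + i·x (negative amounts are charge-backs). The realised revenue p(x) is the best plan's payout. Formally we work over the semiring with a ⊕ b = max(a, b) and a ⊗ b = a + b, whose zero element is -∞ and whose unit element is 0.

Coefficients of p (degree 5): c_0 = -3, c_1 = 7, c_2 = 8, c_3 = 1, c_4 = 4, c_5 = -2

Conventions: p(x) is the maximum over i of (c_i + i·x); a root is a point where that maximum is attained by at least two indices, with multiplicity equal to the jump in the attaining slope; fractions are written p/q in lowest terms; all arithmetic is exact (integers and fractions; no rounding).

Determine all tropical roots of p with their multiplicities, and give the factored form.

hull edge (i=0, c=-3) to (i=1, c=7): slope 10, span 1
hull edge (i=1, c=7) to (i=2, c=8): slope 1, span 1
hull edge (i=2, c=8) to (i=4, c=4): slope -2, span 2
hull edge (i=4, c=4) to (i=5, c=-2): slope -6, span 1
Factored form: p(x) = -2 ⊗ (x ⊕ (-10)) ⊗ (x ⊕ (-1)) ⊗ (x ⊕ 2) ⊗ (x ⊕ 2) ⊗ (x ⊕ 6)
Answer: roots = -10 (mult 1), -1 (mult 1), 2 (mult 2), 6 (mult 1)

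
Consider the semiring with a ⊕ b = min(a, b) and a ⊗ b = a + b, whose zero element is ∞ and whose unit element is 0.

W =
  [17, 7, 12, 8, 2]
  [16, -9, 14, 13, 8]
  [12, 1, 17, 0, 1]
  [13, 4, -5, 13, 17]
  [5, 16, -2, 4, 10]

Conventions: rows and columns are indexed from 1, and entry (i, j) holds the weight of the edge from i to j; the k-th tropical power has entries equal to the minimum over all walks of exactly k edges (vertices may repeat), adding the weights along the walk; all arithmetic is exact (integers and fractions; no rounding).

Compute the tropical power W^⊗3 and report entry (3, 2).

W^⊗2:
  [7, -2, 0, 6, 12]
  [7, -18, 5, 4, -1]
  [6, -8, -5, 5, 9]
  [7, -5, 8, -5, -4]
  [10, -1, -1, -2, -1]
W^⊗3:
  [12, -11, 1, 0, 1]
  [-2, -27, -4, -5, -10]
  [7, -17, 0, -5, -4]
  [1, -14, -10, 0, 3]
  [4, -10, -7, -1, 0]
Key observation: the optimum is the walk 3->2->2->2, with weight 1 + (-9) + (-9) = -17.
Optimal value attained by: walk 3->2->2->2.
Answer: (W^⊗3)[3][2] = -17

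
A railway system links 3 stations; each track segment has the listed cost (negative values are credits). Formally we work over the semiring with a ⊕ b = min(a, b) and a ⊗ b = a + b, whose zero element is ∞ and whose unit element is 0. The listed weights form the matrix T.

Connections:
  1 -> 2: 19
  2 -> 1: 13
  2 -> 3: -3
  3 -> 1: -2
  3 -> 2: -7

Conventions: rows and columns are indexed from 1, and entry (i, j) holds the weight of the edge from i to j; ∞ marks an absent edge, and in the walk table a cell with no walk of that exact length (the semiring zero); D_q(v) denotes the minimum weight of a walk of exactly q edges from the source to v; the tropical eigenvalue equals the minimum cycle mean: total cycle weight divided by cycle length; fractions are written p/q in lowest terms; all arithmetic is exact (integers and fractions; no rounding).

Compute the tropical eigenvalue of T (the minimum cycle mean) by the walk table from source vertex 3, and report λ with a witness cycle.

q=0: [∞, ∞, 0]
q=1: [-2, -7, ∞]
q=2: [6, 17, -10]
q=3: [-12, -17, 14]
Optimal cycle mean attained by: cycle 2->3->2, total (-3) + (-7), length 2.
Answer: λ = -5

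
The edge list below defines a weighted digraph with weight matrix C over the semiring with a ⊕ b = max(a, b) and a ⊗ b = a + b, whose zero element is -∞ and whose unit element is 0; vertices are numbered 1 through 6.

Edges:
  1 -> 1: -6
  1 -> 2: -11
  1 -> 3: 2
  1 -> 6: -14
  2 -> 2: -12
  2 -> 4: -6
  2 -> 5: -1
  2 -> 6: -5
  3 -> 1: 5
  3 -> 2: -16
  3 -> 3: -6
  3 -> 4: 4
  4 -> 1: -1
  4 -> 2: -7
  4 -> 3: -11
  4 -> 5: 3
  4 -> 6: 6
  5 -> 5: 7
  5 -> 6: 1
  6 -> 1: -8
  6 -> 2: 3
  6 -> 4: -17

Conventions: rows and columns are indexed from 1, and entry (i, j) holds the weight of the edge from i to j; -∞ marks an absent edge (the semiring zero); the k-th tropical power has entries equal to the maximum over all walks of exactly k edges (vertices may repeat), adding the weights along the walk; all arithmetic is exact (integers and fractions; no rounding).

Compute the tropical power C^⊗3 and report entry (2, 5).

C^⊗2:
  [7, -11, -4, 6, -12, -16]
  [-7, -2, -17, -18, 6, 0]
  [3, -3, 7, -2, 7, 10]
  [-2, 9, 1, -7, 10, 4]
  [-7, 4, -∞, -16, 14, 8]
  [-14, -9, -6, -3, 2, -2]
C^⊗3:
  [5, -1, 9, 0, 9, 12]
  [-8, 3, -5, -8, 13, 7]
  [12, 13, 5, 11, 14, 8]
  [6, 7, 0, 5, 17, 11]
  [0, 11, -5, -2, 21, 15]
  [-1, 1, -12, -2, 9, 3]
Key observation: the optimum is the walk 2->5->5->5, with weight (-1) + 7 + 7 = 13.
Optimal value attained by: walk 2->5->5->5.
Answer: (C^⊗3)[2][5] = 13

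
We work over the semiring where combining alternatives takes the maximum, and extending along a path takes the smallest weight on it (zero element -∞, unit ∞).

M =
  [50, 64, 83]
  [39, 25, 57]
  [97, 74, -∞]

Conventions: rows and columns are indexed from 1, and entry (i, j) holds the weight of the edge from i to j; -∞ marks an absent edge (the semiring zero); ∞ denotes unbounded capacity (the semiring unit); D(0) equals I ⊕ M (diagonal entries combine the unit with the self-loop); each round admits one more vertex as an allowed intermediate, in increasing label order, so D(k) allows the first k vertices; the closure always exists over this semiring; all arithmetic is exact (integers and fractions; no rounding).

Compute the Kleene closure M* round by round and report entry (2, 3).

D(0):
  [∞, 64, 83]
  [39, ∞, 57]
  [97, 74, ∞]
D(1):
  [∞, 64, 83]
  [39, ∞, 57]
  [97, 74, ∞]
D(2):
  [∞, 64, 83]
  [39, ∞, 57]
  [97, 74, ∞]
D(3):
  [∞, 74, 83]
  [57, ∞, 57]
  [97, 74, ∞]
Answer: M*[2][3] = 57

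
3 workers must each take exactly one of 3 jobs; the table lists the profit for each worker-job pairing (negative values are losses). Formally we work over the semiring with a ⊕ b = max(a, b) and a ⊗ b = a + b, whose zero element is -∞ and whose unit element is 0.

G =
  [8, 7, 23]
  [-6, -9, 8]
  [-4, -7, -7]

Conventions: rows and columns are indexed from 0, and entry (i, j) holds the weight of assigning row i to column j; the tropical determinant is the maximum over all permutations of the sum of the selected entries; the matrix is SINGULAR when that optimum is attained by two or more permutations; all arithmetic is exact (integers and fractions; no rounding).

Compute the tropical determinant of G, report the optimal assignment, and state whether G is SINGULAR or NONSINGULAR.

σ = (0, 1, 2): 8 + (-9) + (-7) = -8
σ = (0, 2, 1): 8 + 8 + (-7) = 9
σ = (1, 0, 2): 7 + (-6) + (-7) = -6
σ = (1, 2, 0): 7 + 8 + (-4) = 11
σ = (2, 0, 1): 23 + (-6) + (-7) = 10
σ = (2, 1, 0): 23 + (-9) + (-4) = 10
Optimal value attained by: σ = (1, 2, 0).
Answer: det⊕(G) = 11; verdict: NONSINGULAR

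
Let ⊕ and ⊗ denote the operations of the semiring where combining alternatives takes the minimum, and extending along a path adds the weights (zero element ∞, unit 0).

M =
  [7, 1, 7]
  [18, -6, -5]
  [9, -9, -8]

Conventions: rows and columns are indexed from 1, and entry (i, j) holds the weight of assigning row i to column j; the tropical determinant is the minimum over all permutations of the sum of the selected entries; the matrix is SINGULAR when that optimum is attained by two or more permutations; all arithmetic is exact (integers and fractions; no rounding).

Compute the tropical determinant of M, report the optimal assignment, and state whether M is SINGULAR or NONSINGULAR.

σ = (1, 2, 3): 7 + (-6) + (-8) = -7
σ = (1, 3, 2): 7 + (-5) + (-9) = -7
σ = (2, 1, 3): 1 + 18 + (-8) = 11
σ = (2, 3, 1): 1 + (-5) + 9 = 5
σ = (3, 1, 2): 7 + 18 + (-9) = 16
σ = (3, 2, 1): 7 + (-6) + 9 = 10
Optimal value attained by: σ = (1, 2, 3).
Answer: det⊕(M) = -7; verdict: SINGULAR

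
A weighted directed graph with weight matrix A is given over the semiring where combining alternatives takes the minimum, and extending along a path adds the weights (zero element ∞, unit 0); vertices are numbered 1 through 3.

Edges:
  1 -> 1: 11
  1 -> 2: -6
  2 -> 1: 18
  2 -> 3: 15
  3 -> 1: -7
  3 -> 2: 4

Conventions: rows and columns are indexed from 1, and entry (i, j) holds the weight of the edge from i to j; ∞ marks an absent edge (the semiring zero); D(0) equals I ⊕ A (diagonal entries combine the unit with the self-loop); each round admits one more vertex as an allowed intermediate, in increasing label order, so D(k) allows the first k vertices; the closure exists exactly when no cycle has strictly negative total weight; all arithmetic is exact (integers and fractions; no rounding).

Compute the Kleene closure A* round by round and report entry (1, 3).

D(0):
  [0, -6, ∞]
  [18, 0, 15]
  [-7, 4, 0]
D(1):
  [0, -6, ∞]
  [18, 0, 15]
  [-7, -13, 0]
D(2):
  [0, -6, 9]
  [18, 0, 15]
  [-7, -13, 0]
D(3):
  [0, -6, 9]
  [8, 0, 15]
  [-7, -13, 0]
Answer: A*[1][3] = 9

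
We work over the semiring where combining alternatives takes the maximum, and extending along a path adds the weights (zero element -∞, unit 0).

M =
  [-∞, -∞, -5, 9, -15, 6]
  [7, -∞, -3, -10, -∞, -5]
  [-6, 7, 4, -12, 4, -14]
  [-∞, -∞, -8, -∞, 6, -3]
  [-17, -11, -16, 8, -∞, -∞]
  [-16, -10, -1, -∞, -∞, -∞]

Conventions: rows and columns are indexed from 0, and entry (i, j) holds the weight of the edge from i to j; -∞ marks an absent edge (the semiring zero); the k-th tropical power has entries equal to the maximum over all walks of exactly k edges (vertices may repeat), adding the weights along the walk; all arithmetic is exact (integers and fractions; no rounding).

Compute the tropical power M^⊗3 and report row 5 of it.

M^⊗2:
  [-10, 2, 5, -7, 15, 6]
  [-9, 4, 2, 16, 1, 13]
  [14, 11, 8, 12, 8, 2]
  [-11, -1, -4, 14, -4, -22]
  [-4, -9, 0, -8, 14, 5]
  [-3, 6, 3, -7, 3, -10]
M^⊗3:
  [9, 12, 9, 23, 9, -3]
  [11, 9, 12, 9, 22, 13]
  [18, 15, 12, 23, 18, 20]
  [6, 3, 6, 4, 20, 11]
  [-2, 7, 4, 22, 4, 2]
  [13, 10, 7, 11, 7, 3]
Answer: row 5 of M^⊗3 = [13, 10, 7, 11, 7, 3]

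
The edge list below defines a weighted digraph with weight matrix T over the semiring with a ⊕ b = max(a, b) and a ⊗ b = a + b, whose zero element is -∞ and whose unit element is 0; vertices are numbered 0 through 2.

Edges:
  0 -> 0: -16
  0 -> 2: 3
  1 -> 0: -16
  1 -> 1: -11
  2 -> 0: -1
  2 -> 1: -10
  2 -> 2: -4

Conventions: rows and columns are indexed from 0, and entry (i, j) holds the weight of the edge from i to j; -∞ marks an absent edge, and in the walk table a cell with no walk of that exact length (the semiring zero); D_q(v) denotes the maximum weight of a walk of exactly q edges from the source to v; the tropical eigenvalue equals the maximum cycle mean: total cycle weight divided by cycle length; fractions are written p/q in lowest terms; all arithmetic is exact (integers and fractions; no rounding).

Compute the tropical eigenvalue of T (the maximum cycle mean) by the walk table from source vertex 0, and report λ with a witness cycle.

q=0: [0, -∞, -∞]
q=1: [-16, -∞, 3]
q=2: [2, -7, -1]
q=3: [-2, -11, 5]
Optimal cycle mean attained by: cycle 0->2->0, total 3 + (-1), length 2.
Answer: λ = 1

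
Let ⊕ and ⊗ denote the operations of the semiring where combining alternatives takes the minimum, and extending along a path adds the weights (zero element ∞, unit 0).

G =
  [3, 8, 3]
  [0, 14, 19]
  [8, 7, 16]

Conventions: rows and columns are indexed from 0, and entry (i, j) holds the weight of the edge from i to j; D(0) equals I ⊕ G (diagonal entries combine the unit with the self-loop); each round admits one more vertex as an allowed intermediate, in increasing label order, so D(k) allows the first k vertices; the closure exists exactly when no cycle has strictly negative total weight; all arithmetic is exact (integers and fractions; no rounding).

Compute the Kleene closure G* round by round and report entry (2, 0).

D(0):
  [0, 8, 3]
  [0, 0, 19]
  [8, 7, 0]
D(1):
  [0, 8, 3]
  [0, 0, 3]
  [8, 7, 0]
D(2):
  [0, 8, 3]
  [0, 0, 3]
  [7, 7, 0]
D(3):
  [0, 8, 3]
  [0, 0, 3]
  [7, 7, 0]
Answer: G*[2][0] = 7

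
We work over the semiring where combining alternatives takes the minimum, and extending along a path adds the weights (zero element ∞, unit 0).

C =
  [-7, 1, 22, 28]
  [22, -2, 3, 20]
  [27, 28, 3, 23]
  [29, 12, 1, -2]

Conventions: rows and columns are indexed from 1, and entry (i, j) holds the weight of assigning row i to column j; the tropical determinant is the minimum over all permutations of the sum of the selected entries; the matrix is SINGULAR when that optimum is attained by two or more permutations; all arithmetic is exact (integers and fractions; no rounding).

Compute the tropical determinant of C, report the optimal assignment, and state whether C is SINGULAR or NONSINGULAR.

σ = (1, 2, 3, 4): (-7) + (-2) + 3 + (-2) = -8
σ = (1, 2, 4, 3): (-7) + (-2) + 23 + 1 = 15
σ = (1, 3, 2, 4): (-7) + 3 + 28 + (-2) = 22
σ = (1, 3, 4, 2): (-7) + 3 + 23 + 12 = 31
σ = (1, 4, 2, 3): (-7) + 20 + 28 + 1 = 42
σ = (1, 4, 3, 2): (-7) + 20 + 3 + 12 = 28
σ = (2, 1, 3, 4): 1 + 22 + 3 + (-2) = 24
σ = (2, 1, 4, 3): 1 + 22 + 23 + 1 = 47
σ = (2, 3, 1, 4): 1 + 3 + 27 + (-2) = 29
σ = (2, 3, 4, 1): 1 + 3 + 23 + 29 = 56
σ = (2, 4, 1, 3): 1 + 20 + 27 + 1 = 49
σ = (2, 4, 3, 1): 1 + 20 + 3 + 29 = 53
σ = (3, 1, 2, 4): 22 + 22 + 28 + (-2) = 70
σ = (3, 1, 4, 2): 22 + 22 + 23 + 12 = 79
σ = (3, 2, 1, 4): 22 + (-2) + 27 + (-2) = 45
σ = (3, 2, 4, 1): 22 + (-2) + 23 + 29 = 72
σ = (3, 4, 1, 2): 22 + 20 + 27 + 12 = 81
σ = (3, 4, 2, 1): 22 + 20 + 28 + 29 = 99
σ = (4, 1, 2, 3): 28 + 22 + 28 + 1 = 79
σ = (4, 1, 3, 2): 28 + 22 + 3 + 12 = 65
σ = (4, 2, 1, 3): 28 + (-2) + 27 + 1 = 54
σ = (4, 2, 3, 1): 28 + (-2) + 3 + 29 = 58
σ = (4, 3, 1, 2): 28 + 3 + 27 + 12 = 70
σ = (4, 3, 2, 1): 28 + 3 + 28 + 29 = 88
Optimal value attained by: σ = (1, 2, 3, 4).
Answer: det⊕(C) = -8; verdict: NONSINGULAR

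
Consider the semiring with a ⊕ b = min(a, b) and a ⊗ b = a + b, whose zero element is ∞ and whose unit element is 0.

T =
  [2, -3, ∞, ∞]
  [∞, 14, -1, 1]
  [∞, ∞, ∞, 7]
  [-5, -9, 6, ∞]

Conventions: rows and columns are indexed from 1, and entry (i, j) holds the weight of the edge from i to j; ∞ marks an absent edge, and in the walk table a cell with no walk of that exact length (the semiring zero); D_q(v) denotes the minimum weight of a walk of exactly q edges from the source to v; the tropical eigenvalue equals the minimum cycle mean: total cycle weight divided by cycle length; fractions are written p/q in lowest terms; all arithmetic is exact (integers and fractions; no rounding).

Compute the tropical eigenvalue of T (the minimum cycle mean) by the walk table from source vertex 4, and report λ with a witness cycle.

q=0: [∞, ∞, ∞, 0]
q=1: [-5, -9, 6, ∞]
q=2: [-3, -8, -10, -8]
q=3: [-13, -17, -9, -7]
q=4: [-12, -16, -18, -16]
Optimal cycle mean attained by: cycle 2->4->2, total 1 + (-9), length 2.
Answer: λ = -4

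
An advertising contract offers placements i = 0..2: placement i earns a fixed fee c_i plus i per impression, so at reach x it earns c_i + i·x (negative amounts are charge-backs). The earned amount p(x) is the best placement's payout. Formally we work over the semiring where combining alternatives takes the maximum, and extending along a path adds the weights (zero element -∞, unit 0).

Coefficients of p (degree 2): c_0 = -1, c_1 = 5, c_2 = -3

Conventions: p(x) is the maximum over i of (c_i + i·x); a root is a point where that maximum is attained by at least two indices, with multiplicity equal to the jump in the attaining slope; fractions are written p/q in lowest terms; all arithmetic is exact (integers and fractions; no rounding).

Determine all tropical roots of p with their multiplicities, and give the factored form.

hull edge (i=0, c=-1) to (i=1, c=5): slope 6, span 1
hull edge (i=1, c=5) to (i=2, c=-3): slope -8, span 1
Factored form: p(x) = -3 ⊗ (x ⊕ (-6)) ⊗ (x ⊕ 8)
Answer: roots = -6 (mult 1), 8 (mult 1)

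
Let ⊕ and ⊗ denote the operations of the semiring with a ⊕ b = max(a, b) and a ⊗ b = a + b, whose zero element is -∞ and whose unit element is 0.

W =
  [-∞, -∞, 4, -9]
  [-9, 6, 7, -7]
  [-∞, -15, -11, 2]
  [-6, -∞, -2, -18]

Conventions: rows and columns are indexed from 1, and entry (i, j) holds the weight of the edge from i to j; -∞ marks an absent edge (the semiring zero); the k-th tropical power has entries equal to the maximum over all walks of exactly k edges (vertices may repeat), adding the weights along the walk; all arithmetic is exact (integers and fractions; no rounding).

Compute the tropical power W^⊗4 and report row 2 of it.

W^⊗2:
  [-15, -11, -7, 6]
  [-3, 12, 13, 9]
  [-4, -9, 0, -9]
  [-24, -17, -2, 0]
W^⊗3:
  [0, -5, 4, -5]
  [3, 18, 19, 15]
  [-15, -3, 0, 2]
  [-6, -11, -2, 0]
W^⊗4:
  [-11, 1, 4, 6]
  [9, 24, 25, 21]
  [-4, 3, 4, 2]
  [-6, -5, -2, 0]
Answer: row 2 of W^⊗4 = [9, 24, 25, 21]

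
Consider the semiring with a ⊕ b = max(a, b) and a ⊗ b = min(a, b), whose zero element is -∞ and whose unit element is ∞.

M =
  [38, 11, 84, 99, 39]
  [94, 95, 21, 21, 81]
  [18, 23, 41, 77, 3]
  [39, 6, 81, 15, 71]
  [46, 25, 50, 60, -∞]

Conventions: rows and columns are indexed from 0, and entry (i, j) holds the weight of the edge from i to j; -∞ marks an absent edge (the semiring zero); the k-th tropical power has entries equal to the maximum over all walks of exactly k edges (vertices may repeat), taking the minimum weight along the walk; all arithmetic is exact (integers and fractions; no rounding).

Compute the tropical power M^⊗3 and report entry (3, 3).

M^⊗2:
  [39, 25, 81, 77, 71]
  [94, 95, 84, 94, 81]
  [39, 23, 77, 41, 71]
  [46, 25, 50, 77, 39]
  [39, 25, 60, 50, 60]
M^⊗3:
  [46, 25, 77, 77, 71]
  [94, 95, 84, 94, 81]
  [46, 25, 50, 77, 41]
  [39, 25, 77, 50, 71]
  [46, 25, 50, 60, 50]
Key observation: the optimum is the walk 3->4->2->3, with weight 71 min 50 min 77 = 50.
Optimal value attained by: walk 3->4->2->3.
Answer: (M^⊗3)[3][3] = 50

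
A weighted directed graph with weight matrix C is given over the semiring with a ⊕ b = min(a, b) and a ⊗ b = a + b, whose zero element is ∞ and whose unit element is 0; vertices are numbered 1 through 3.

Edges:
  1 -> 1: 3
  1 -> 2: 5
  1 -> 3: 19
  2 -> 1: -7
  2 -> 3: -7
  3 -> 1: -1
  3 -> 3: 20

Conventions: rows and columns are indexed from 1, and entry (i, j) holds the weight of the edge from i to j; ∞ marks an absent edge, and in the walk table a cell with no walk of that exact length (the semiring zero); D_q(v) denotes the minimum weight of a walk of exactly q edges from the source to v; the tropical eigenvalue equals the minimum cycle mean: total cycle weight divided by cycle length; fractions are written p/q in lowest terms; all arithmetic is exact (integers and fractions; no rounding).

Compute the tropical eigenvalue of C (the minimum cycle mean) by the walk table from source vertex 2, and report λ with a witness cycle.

q=0: [∞, 0, ∞]
q=1: [-7, ∞, -7]
q=2: [-8, -2, 12]
q=3: [-9, -3, -9]
Optimal cycle mean attained by: cycle 1->2->1, total 5 + (-7), length 2.
Answer: λ = -1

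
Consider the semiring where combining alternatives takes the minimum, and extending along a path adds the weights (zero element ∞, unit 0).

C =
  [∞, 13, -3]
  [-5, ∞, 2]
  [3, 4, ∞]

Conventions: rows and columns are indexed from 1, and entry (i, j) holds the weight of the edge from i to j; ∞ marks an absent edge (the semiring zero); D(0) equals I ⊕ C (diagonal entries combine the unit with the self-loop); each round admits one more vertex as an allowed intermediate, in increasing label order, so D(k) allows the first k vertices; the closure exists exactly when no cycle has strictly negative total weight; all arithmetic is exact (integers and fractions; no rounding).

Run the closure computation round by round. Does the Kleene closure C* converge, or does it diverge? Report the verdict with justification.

D(0):
  [0, 13, -3]
  [-5, 0, 2]
  [3, 4, 0]
D(1):
  [0, 13, -3]
  [-5, 0, -8]
  [3, 4, 0]
Detection: at round 2, diagonal entry (3, 3) turns strictly negative.
Key observation: the cycle 3->2->1->3 has total weight 4 + (-5) + (-3), which is strictly negative.
Answer: DIVERGES — negative cycle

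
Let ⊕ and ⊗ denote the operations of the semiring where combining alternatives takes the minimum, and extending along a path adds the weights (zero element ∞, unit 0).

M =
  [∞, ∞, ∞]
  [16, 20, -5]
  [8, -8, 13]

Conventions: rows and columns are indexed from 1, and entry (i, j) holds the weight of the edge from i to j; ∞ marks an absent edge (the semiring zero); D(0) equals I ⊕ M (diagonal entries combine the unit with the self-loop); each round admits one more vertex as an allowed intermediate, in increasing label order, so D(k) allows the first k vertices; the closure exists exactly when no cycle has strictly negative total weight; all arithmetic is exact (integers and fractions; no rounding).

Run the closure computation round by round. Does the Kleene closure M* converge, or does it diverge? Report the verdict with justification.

D(0):
  [0, ∞, ∞]
  [16, 0, -5]
  [8, -8, 0]
D(1):
  [0, ∞, ∞]
  [16, 0, -5]
  [8, -8, 0]
Detection: at round 2, diagonal entry (3, 3) turns strictly negative.
Key observation: the cycle 3->2->3 has total weight (-8) + (-5), which is strictly negative.
Answer: DIVERGES — negative cycle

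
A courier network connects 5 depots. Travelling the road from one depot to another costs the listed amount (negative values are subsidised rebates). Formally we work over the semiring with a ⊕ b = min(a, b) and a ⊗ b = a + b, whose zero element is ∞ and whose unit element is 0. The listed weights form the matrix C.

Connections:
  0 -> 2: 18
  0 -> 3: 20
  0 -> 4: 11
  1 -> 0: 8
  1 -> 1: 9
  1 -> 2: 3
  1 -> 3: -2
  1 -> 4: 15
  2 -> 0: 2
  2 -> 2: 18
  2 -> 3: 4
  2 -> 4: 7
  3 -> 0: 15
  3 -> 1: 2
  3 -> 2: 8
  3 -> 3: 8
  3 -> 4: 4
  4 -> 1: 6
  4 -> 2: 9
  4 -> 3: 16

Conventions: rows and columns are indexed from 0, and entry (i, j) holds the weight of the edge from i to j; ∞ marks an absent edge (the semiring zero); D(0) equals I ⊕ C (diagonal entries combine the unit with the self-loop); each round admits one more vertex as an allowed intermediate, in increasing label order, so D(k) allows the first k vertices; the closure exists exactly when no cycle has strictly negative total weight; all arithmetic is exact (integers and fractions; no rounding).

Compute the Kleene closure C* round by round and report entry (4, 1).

D(0):
  [0, ∞, 18, 20, 11]
  [8, 0, 3, -2, 15]
  [2, ∞, 0, 4, 7]
  [15, 2, 8, 0, 4]
  [∞, 6, 9, 16, 0]
D(1):
  [0, ∞, 18, 20, 11]
  [8, 0, 3, -2, 15]
  [2, ∞, 0, 4, 7]
  [15, 2, 8, 0, 4]
  [∞, 6, 9, 16, 0]
D(2):
  [0, ∞, 18, 20, 11]
  [8, 0, 3, -2, 15]
  [2, ∞, 0, 4, 7]
  [10, 2, 5, 0, 4]
  [14, 6, 9, 4, 0]
D(3):
  [0, ∞, 18, 20, 11]
  [5, 0, 3, -2, 10]
  [2, ∞, 0, 4, 7]
  [7, 2, 5, 0, 4]
  [11, 6, 9, 4, 0]
D(4):
  [0, 22, 18, 20, 11]
  [5, 0, 3, -2, 2]
  [2, 6, 0, 4, 7]
  [7, 2, 5, 0, 4]
  [11, 6, 9, 4, 0]
D(5):
  [0, 17, 18, 15, 11]
  [5, 0, 3, -2, 2]
  [2, 6, 0, 4, 7]
  [7, 2, 5, 0, 4]
  [11, 6, 9, 4, 0]
Answer: C*[4][1] = 6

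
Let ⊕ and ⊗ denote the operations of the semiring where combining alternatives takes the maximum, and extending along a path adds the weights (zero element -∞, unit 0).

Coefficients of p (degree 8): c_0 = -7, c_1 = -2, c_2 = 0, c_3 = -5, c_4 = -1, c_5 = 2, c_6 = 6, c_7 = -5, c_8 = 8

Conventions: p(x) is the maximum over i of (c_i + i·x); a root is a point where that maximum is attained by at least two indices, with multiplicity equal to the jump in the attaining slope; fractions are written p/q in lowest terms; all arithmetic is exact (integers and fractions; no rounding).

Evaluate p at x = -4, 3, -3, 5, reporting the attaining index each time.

p(-4) = max(-7+0·(-4)=-7, -2+1·(-4)=-6, 0+2·(-4)=-8, -5+3·(-4)=-17, -1+4·(-4)=-17, 2+5·(-4)=-18, 6+6·(-4)=-18, -5+7·(-4)=-33, 8+8·(-4)=-24) = -6 (attained by i=1)
p(3) = max(-7+0·3=-7, -2+1·3=1, 0+2·3=6, -5+3·3=4, -1+4·3=11, 2+5·3=17, 6+6·3=24, -5+7·3=16, 8+8·3=32) = 32 (attained by i=8)
p(-3) = max(-7+0·(-3)=-7, -2+1·(-3)=-5, 0+2·(-3)=-6, -5+3·(-3)=-14, -1+4·(-3)=-13, 2+5·(-3)=-13, 6+6·(-3)=-12, -5+7·(-3)=-26, 8+8·(-3)=-16) = -5 (attained by i=1)
p(5) = max(-7+0·5=-7, -2+1·5=3, 0+2·5=10, -5+3·5=10, -1+4·5=19, 2+5·5=27, 6+6·5=36, -5+7·5=30, 8+8·5=48) = 48 (attained by i=8)
Answer: p(-4) = -6; p(3) = 32; p(-3) = -5; p(5) = 48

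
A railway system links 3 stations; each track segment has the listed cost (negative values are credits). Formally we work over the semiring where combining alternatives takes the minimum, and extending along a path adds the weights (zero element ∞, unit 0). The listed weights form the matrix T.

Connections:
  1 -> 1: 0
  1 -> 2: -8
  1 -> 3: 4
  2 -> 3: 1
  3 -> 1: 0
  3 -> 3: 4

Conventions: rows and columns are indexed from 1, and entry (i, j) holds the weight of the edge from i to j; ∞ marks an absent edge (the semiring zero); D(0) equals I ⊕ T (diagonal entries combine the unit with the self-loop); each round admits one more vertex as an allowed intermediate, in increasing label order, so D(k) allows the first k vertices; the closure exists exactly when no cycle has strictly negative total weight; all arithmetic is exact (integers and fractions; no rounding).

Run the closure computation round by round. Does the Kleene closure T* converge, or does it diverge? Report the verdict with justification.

D(0):
  [0, -8, 4]
  [∞, 0, 1]
  [0, ∞, 0]
D(1):
  [0, -8, 4]
  [∞, 0, 1]
  [0, -8, 0]
Detection: at round 2, diagonal entry (3, 3) turns strictly negative.
Key observation: the cycle 3->1->2->3 has total weight 0 + (-8) + 1, which is strictly negative.
Answer: DIVERGES — negative cycle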